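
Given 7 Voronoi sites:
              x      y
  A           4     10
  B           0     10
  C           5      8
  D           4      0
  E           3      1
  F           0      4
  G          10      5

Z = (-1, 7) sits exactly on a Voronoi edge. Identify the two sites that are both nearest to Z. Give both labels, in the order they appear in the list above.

B and F

Squared distances from Z to each site:
|ZA|² = (-1−4)² + (7−10)² = 25 + 9 = 34
|ZB|² = (-1−0)² + (7−10)² = 1 + 9 = 10
|ZC|² = (-1−5)² + (7−8)² = 36 + 1 = 37
|ZD|² = (-1−4)² + (7−0)² = 25 + 49 = 74
|ZE|² = (-1−3)² + (7−1)² = 16 + 36 = 52
|ZF|² = (-1−0)² + (7−4)² = 1 + 9 = 10
|ZG|² = (-1−10)² + (7−5)² = 121 + 4 = 125
Z is equidistant from B and F (both at squared distance 10), and every other site is strictly farther — so Z lies on the B–F Voronoi edge.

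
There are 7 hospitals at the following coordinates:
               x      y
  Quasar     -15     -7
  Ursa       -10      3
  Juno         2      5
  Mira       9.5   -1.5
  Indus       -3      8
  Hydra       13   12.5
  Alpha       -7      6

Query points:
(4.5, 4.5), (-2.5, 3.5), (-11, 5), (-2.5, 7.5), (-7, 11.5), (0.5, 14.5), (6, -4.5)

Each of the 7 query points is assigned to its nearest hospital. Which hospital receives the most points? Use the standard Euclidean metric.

Indus

(4.5, 4.5) — d² to each: Quasar:512.5, Ursa:212.5, Juno:6.5, Mira:61, Indus:68.5, Hydra:136.25, Alpha:134.5 → nearest is Juno
(-2.5, 3.5) — d² to each: Quasar:266.5, Ursa:56.5, Juno:22.5, Mira:169, Indus:20.5, Hydra:321.25, Alpha:26.5 → nearest is Indus
(-11, 5) — d² to each: Quasar:160, Ursa:5, Juno:169, Mira:462.5, Indus:73, Hydra:632.25, Alpha:17 → nearest is Ursa
(-2.5, 7.5) — d² to each: Quasar:366.5, Ursa:76.5, Juno:26.5, Mira:225, Indus:0.5, Hydra:265.25, Alpha:22.5 → nearest is Indus
(-7, 11.5) — d² to each: Quasar:406.25, Ursa:81.25, Juno:123.25, Mira:441.25, Indus:28.25, Hydra:401, Alpha:30.25 → nearest is Indus
(0.5, 14.5) — d² to each: Quasar:702.5, Ursa:242.5, Juno:92.5, Mira:337, Indus:54.5, Hydra:160.25, Alpha:128.5 → nearest is Indus
(6, -4.5) — d² to each: Quasar:447.25, Ursa:312.25, Juno:106.25, Mira:21.25, Indus:237.25, Hydra:338, Alpha:279.25 → nearest is Mira
Tally — Ursa:1, Juno:1, Mira:1, Indus:4. Indus captures the most (4).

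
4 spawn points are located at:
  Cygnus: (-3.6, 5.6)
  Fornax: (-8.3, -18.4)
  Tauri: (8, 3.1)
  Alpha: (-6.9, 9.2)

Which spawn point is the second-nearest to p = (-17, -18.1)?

Compare squared distances (the ordering matches that of the actual distances):
d²(p, Cygnus) = 179.56 + 561.69 = 741.25
d²(p, Fornax) = 75.69 + 0.09 = 75.78
d²(p, Tauri) = 625 + 449.44 = 1074.44
d²(p, Alpha) = 102.01 + 745.29 = 847.3
Sorted ascending: Fornax, Cygnus, Alpha, … — the second-nearest is Cygnus.

Cygnus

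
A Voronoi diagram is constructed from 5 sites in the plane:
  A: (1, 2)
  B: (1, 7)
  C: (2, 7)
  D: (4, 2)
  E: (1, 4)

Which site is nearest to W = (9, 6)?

Compare squared distances (the ordering matches that of the actual distances):
|WA|² = (9−1)² + (6−2)² = 64 + 16 = 80
|WB|² = (9−1)² + (6−7)² = 64 + 1 = 65
|WC|² = (9−2)² + (6−7)² = 49 + 1 = 50
|WD|² = (9−4)² + (6−2)² = 25 + 16 = 41
|WE|² = (9−1)² + (6−4)² = 64 + 4 = 68
D is nearest.

D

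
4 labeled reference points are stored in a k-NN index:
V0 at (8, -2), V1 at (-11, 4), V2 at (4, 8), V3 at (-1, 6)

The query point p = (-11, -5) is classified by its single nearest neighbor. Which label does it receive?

V1

Since √ is increasing, it suffices to compare squared distances:
|pV0|² = (-11−8)² + (-5−(-2))² = 361 + 9 = 370
|pV1|² = (-11−(-11))² + (-5−4)² = 0 + 81 = 81
|pV2|² = (-11−4)² + (-5−8)² = 225 + 169 = 394
|pV3|² = (-11−(-1))² + (-5−6)² = 100 + 121 = 221
V1 is nearest.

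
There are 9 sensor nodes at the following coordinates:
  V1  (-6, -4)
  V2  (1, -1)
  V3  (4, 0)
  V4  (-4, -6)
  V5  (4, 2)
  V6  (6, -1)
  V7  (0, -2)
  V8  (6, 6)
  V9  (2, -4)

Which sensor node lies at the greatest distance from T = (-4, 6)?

Since √ is increasing, it suffices to compare squared distances:
|TV1|² = 4 + 100 = 104
|TV2|² = 25 + 49 = 74
|TV3|² = 64 + 36 = 100
|TV4|² = 0 + 144 = 144
|TV5|² = 64 + 16 = 80
|TV6|² = 100 + 49 = 149
|TV7|² = 16 + 64 = 80
|TV8|² = 100 + 0 = 100
|TV9|² = 36 + 100 = 136
The largest is to V6.

V6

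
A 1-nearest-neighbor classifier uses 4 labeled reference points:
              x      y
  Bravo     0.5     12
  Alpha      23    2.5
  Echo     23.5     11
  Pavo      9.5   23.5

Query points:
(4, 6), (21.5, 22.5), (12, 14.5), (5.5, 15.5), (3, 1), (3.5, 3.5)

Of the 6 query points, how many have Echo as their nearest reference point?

1

(4, 6) — d² to each: Bravo:48.25, Alpha:373.25, Echo:405.25, Pavo:336.5 → nearest is Bravo
(21.5, 22.5) — d² to each: Bravo:551.25, Alpha:402.25, Echo:136.25, Pavo:145 → nearest is Echo
(12, 14.5) — d² to each: Bravo:138.5, Alpha:265, Echo:144.5, Pavo:87.25 → nearest is Pavo
(5.5, 15.5) — d² to each: Bravo:37.25, Alpha:475.25, Echo:344.25, Pavo:80 → nearest is Bravo
(3, 1) — d² to each: Bravo:127.25, Alpha:402.25, Echo:520.25, Pavo:548.5 → nearest is Bravo
(3.5, 3.5) — d² to each: Bravo:81.25, Alpha:381.25, Echo:456.25, Pavo:436 → nearest is Bravo
1 of the 6 points has Echo as nearest.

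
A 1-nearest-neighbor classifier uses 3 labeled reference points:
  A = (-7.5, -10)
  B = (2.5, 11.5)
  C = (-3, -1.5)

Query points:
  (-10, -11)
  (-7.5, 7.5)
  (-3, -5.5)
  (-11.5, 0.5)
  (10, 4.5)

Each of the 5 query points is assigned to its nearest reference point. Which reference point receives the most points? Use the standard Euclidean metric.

C

(-10, -11) — d² to each: A:7.25, B:662.5, C:139.25 → nearest is A
(-7.5, 7.5) — d² to each: A:306.25, B:116, C:101.25 → nearest is C
(-3, -5.5) — d² to each: A:40.5, B:319.25, C:16 → nearest is C
(-11.5, 0.5) — d² to each: A:126.25, B:317, C:76.25 → nearest is C
(10, 4.5) — d² to each: A:516.5, B:105.25, C:205 → nearest is B
Tally — A:1, B:1, C:3. C captures the most (3).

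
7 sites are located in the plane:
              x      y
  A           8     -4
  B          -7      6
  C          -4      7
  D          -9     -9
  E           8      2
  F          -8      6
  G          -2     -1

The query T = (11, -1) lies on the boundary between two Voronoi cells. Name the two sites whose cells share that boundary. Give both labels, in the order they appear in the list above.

Squared distances from T to each site:
|TA|² = (11−8)² + (-1−(-4))² = 9 + 9 = 18
|TB|² = (11−(-7))² + (-1−6)² = 324 + 49 = 373
|TC|² = (11−(-4))² + (-1−7)² = 225 + 64 = 289
|TD|² = (11−(-9))² + (-1−(-9))² = 400 + 64 = 464
|TE|² = (11−8)² + (-1−2)² = 9 + 9 = 18
|TF|² = (11−(-8))² + (-1−6)² = 361 + 49 = 410
|TG|² = (11−(-2))² + (-1−(-1))² = 169 + 0 = 169
T is equidistant from A and E (both at squared distance 18), and every other site is strictly farther — so T lies on the A–E Voronoi edge.

A and E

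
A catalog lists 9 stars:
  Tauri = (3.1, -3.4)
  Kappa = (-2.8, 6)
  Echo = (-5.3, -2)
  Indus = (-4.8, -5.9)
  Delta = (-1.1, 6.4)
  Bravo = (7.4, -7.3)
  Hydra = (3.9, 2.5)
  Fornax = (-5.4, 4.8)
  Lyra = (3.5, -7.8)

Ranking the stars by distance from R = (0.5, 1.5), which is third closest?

Compare squared distances (the ordering matches that of the actual distances):
d²(R, Tauri) = (0.5−3.1)² + (1.5−(-3.4))² = 6.76 + 24.01 = 30.77
d²(R, Kappa) = (0.5−(-2.8))² + (1.5−6)² = 10.89 + 20.25 = 31.14
d²(R, Echo) = (0.5−(-5.3))² + (1.5−(-2))² = 33.64 + 12.25 = 45.89
d²(R, Indus) = (0.5−(-4.8))² + (1.5−(-5.9))² = 28.09 + 54.76 = 82.85
d²(R, Delta) = (0.5−(-1.1))² + (1.5−6.4)² = 2.56 + 24.01 = 26.57
d²(R, Bravo) = (0.5−7.4)² + (1.5−(-7.3))² = 47.61 + 77.44 = 125.05
d²(R, Hydra) = (0.5−3.9)² + (1.5−2.5)² = 11.56 + 1 = 12.56
d²(R, Fornax) = (0.5−(-5.4))² + (1.5−4.8)² = 34.81 + 10.89 = 45.7
d²(R, Lyra) = (0.5−3.5)² + (1.5−(-7.8))² = 9 + 86.49 = 95.49
Sorted ascending: Hydra, Delta, Tauri, Kappa, … — the third-nearest is Tauri.

Tauri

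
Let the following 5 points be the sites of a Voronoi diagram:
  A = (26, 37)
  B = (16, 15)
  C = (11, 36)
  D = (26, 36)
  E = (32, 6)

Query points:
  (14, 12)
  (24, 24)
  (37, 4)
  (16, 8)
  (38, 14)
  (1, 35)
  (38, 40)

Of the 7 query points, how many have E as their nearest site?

2

(14, 12) — d² to each: A:769, B:13, C:585, D:720, E:360 → nearest is B
(24, 24) — d² to each: A:173, B:145, C:313, D:148, E:388 → nearest is B
(37, 4) — d² to each: A:1210, B:562, C:1700, D:1145, E:29 → nearest is E
(16, 8) — d² to each: A:941, B:49, C:809, D:884, E:260 → nearest is B
(38, 14) — d² to each: A:673, B:485, C:1213, D:628, E:100 → nearest is E
(1, 35) — d² to each: A:629, B:625, C:101, D:626, E:1802 → nearest is C
(38, 40) — d² to each: A:153, B:1109, C:745, D:160, E:1192 → nearest is A
2 of the 7 points have E as nearest.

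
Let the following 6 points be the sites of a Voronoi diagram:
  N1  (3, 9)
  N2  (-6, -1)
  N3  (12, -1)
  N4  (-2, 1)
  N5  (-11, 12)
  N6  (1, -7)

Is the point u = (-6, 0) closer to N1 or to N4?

Compare squared distances:
|uN1|² = (-6−3)² + (0−9)² = 81 + 81 = 162
|uN4|² = (-6−(-2))² + (0−1)² = 16 + 1 = 17
162 > 17, so N4 is closer.

N4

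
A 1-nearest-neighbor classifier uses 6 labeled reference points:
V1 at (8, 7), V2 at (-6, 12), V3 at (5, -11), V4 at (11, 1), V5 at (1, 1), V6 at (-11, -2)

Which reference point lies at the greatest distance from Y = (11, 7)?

V6

Compare squared distances (the ordering matches that of the actual distances):
|YV1|² = (11−8)² + (7−7)² = 9 + 0 = 9
|YV2|² = (11−(-6))² + (7−12)² = 289 + 25 = 314
|YV3|² = (11−5)² + (7−(-11))² = 36 + 324 = 360
|YV4|² = (11−11)² + (7−1)² = 0 + 36 = 36
|YV5|² = (11−1)² + (7−1)² = 100 + 36 = 136
|YV6|² = (11−(-11))² + (7−(-2))² = 484 + 81 = 565
The largest is to V6.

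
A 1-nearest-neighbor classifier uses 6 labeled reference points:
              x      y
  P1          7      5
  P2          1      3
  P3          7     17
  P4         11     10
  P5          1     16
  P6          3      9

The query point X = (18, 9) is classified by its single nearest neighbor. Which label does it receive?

Since √ is increasing, it suffices to compare squared distances:
|XP1|² = (18−7)² + (9−5)² = 121 + 16 = 137
|XP2|² = (18−1)² + (9−3)² = 289 + 36 = 325
|XP3|² = (18−7)² + (9−17)² = 121 + 64 = 185
|XP4|² = (18−11)² + (9−10)² = 49 + 1 = 50
|XP5|² = (18−1)² + (9−16)² = 289 + 49 = 338
|XP6|² = (18−3)² + (9−9)² = 225 + 0 = 225
Minimum is at P4.

P4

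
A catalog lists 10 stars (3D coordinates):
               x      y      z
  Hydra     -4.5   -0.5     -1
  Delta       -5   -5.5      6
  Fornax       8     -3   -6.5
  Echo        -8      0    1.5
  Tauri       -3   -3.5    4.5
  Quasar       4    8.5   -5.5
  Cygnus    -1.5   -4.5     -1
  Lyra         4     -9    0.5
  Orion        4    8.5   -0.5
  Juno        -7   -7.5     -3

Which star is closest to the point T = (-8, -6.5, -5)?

Juno

Compare squared distances (the ordering matches that of the actual distances):
d²(T, Hydra) = 12.25 + 36 + 16 = 64.25
d²(T, Delta) = 9 + 1 + 121 = 131
d²(T, Fornax) = 256 + 12.25 + 2.25 = 270.5
d²(T, Echo) = 0 + 42.25 + 42.25 = 84.5
d²(T, Tauri) = 25 + 9 + 90.25 = 124.25
d²(T, Quasar) = 144 + 225 + 0.25 = 369.25
d²(T, Cygnus) = 42.25 + 4 + 16 = 62.25
d²(T, Lyra) = 144 + 6.25 + 30.25 = 180.5
d²(T, Orion) = 144 + 225 + 20.25 = 389.25
d²(T, Juno) = 1 + 1 + 4 = 6
The smallest is to Juno, so T lies in the Voronoi region of Juno.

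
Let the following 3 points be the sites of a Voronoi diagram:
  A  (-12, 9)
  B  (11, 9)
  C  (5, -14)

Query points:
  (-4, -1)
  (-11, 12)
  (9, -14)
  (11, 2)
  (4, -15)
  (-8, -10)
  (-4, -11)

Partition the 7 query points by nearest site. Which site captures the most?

(-4, -1) — d² to each: A:164, B:325, C:250 → nearest is A
(-11, 12) — d² to each: A:10, B:493, C:932 → nearest is A
(9, -14) — d² to each: A:970, B:533, C:16 → nearest is C
(11, 2) — d² to each: A:578, B:49, C:292 → nearest is B
(4, -15) — d² to each: A:832, B:625, C:2 → nearest is C
(-8, -10) — d² to each: A:377, B:722, C:185 → nearest is C
(-4, -11) — d² to each: A:464, B:625, C:90 → nearest is C
Tally — A:2, B:1, C:4. C captures the most (4).

C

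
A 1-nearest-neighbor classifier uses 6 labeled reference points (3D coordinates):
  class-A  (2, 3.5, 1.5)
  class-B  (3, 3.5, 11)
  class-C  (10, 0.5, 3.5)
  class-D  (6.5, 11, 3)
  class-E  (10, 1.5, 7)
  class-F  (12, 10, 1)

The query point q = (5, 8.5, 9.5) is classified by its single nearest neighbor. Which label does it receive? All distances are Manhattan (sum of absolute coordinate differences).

d(q, class-A) = |5−2| + |8.5−3.5| + |9.5−1.5| = 3 + 5 + 8 = 16
d(q, class-B) = |5−3| + |8.5−3.5| + |9.5−11| = 2 + 5 + 1.5 = 8.5
d(q, class-C) = |5−10| + |8.5−0.5| + |9.5−3.5| = 5 + 8 + 6 = 19
d(q, class-D) = |5−6.5| + |8.5−11| + |9.5−3| = 1.5 + 2.5 + 6.5 = 10.5
d(q, class-E) = |5−10| + |8.5−1.5| + |9.5−7| = 5 + 7 + 2.5 = 14.5
d(q, class-F) = |5−12| + |8.5−10| + |9.5−1| = 7 + 1.5 + 8.5 = 17
The smallest is to class-B, so q lies in the Voronoi region of class-B.

class-B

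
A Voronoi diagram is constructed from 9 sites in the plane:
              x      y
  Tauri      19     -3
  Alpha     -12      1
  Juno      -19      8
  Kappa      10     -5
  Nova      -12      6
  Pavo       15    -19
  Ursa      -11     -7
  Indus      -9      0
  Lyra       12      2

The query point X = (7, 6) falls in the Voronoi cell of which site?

Since √ is increasing, it suffices to compare squared distances:
d²(X, Tauri) = 144 + 81 = 225
d²(X, Alpha) = 361 + 25 = 386
d²(X, Juno) = 676 + 4 = 680
d²(X, Kappa) = 9 + 121 = 130
d²(X, Nova) = 361 + 0 = 361
d²(X, Pavo) = 64 + 625 = 689
d²(X, Ursa) = 324 + 169 = 493
d²(X, Indus) = 256 + 36 = 292
d²(X, Lyra) = 25 + 16 = 41
The smallest is to Lyra, so X lies in the Voronoi region of Lyra.

Lyra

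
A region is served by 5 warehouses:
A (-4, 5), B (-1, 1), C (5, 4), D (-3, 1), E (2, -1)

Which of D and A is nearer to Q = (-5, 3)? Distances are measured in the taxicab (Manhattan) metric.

d(Q,D) = |-5−(-3)| + |3−1| = 2 + 2 = 4
d(Q,A) = |-5−(-4)| + |3−5| = 1 + 2 = 3
4 > 3, so A is closer.

A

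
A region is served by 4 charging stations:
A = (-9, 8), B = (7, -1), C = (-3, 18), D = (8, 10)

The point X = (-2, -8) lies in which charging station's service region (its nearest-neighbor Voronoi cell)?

B

Since √ is increasing, it suffices to compare squared distances:
|XA|² = (-2−(-9))² + (-8−8)² = 49 + 256 = 305
|XB|² = (-2−7)² + (-8−(-1))² = 81 + 49 = 130
|XC|² = (-2−(-3))² + (-8−18)² = 1 + 676 = 677
|XD|² = (-2−8)² + (-8−10)² = 100 + 324 = 424
The smallest is to B, so X lies in the Voronoi region of B.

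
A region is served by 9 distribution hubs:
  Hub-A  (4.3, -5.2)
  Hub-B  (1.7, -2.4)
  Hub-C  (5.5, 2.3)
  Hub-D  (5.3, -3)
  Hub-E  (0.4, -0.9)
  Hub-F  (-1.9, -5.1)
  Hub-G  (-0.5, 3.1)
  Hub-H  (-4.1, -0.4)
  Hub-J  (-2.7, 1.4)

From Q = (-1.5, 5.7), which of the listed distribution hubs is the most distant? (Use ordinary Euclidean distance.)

Since √ is increasing, it suffices to compare squared distances:
d²(Q, Hub-A) = 33.64 + 118.81 = 152.45
d²(Q, Hub-B) = 10.24 + 65.61 = 75.85
d²(Q, Hub-C) = 49 + 11.56 = 60.56
d²(Q, Hub-D) = 46.24 + 75.69 = 121.93
d²(Q, Hub-E) = 3.61 + 43.56 = 47.17
d²(Q, Hub-F) = 0.16 + 116.64 = 116.8
d²(Q, Hub-G) = 1 + 6.76 = 7.76
d²(Q, Hub-H) = 6.76 + 37.21 = 43.97
d²(Q, Hub-J) = 1.44 + 18.49 = 19.93
The largest is to Hub-A.

Hub-A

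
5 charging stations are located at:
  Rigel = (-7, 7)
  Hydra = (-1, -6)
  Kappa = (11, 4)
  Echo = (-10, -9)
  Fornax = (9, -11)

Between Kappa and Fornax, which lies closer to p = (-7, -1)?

Kappa

Compare squared distances:
d²(p, Kappa) = (-7−11)² + (-1−4)² = 324 + 25 = 349
d²(p, Fornax) = (-7−9)² + (-1−(-11))² = 256 + 100 = 356
349 < 356, so Kappa is closer.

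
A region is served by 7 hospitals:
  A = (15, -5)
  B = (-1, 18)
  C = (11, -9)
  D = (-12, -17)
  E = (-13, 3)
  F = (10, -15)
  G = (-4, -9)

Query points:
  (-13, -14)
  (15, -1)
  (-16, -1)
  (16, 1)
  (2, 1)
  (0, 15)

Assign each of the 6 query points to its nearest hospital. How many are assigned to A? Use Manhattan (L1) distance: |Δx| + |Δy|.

2

(-13, -14) — d to each: A:37, B:44, C:29, D:4, E:17, F:24, G:14 → nearest is D
(15, -1) — d to each: A:4, B:35, C:12, D:43, E:32, F:19, G:27 → nearest is A
(-16, -1) — d to each: A:35, B:34, C:35, D:20, E:7, F:40, G:20 → nearest is E
(16, 1) — d to each: A:7, B:34, C:15, D:46, E:31, F:22, G:30 → nearest is A
(2, 1) — d to each: A:19, B:20, C:19, D:32, E:17, F:24, G:16 → nearest is G
(0, 15) — d to each: A:35, B:4, C:35, D:44, E:25, F:40, G:28 → nearest is B
2 of the 6 points have A as nearest.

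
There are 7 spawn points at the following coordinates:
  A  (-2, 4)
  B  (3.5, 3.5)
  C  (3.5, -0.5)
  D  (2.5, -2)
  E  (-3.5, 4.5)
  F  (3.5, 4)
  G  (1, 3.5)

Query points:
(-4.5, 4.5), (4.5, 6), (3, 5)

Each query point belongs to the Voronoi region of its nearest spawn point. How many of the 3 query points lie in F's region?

2

(-4.5, 4.5) — d² to each: A:6.5, B:65, C:89, D:91.25, E:1, F:64.25, G:31.25 → nearest is E
(4.5, 6) — d² to each: A:46.25, B:7.25, C:43.25, D:68, E:66.25, F:5, G:18.5 → nearest is F
(3, 5) — d² to each: A:26, B:2.5, C:30.5, D:49.25, E:42.5, F:1.25, G:6.25 → nearest is F
2 of the 3 points have F as nearest.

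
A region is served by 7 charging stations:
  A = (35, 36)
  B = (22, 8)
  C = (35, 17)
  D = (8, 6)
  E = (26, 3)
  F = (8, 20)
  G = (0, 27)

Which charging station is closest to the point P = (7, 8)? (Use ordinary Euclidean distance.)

D

Compare squared distances (the ordering matches that of the actual distances):
|PA|² = (7−35)² + (8−36)² = 784 + 784 = 1568
|PB|² = (7−22)² + (8−8)² = 225 + 0 = 225
|PC|² = (7−35)² + (8−17)² = 784 + 81 = 865
|PD|² = (7−8)² + (8−6)² = 1 + 4 = 5
|PE|² = (7−26)² + (8−3)² = 361 + 25 = 386
|PF|² = (7−8)² + (8−20)² = 1 + 144 = 145
|PG|² = (7−0)² + (8−27)² = 49 + 361 = 410
The smallest is to D, so P lies in the Voronoi region of D.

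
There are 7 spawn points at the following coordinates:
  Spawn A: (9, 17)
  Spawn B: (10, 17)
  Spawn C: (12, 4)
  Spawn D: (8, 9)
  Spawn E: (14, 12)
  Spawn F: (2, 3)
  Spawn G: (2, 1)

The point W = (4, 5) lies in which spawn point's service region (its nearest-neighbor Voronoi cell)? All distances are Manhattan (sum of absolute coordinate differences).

d(W, Spawn A) = 5 + 12 = 17
d(W, Spawn B) = 6 + 12 = 18
d(W, Spawn C) = 8 + 1 = 9
d(W, Spawn D) = 4 + 4 = 8
d(W, Spawn E) = 10 + 7 = 17
d(W, Spawn F) = 2 + 2 = 4
d(W, Spawn G) = 2 + 4 = 6
Minimum is at Spawn F.

Spawn F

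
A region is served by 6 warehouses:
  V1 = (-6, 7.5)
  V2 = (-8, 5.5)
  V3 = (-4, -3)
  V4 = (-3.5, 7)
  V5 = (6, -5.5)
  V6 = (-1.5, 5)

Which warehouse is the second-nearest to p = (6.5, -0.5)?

Compare squared distances (the ordering matches that of the actual distances):
|pV1|² = (6.5−(-6))² + (-0.5−7.5)² = 156.25 + 64 = 220.25
|pV2|² = (6.5−(-8))² + (-0.5−5.5)² = 210.25 + 36 = 246.25
|pV3|² = (6.5−(-4))² + (-0.5−(-3))² = 110.25 + 6.25 = 116.5
|pV4|² = (6.5−(-3.5))² + (-0.5−7)² = 100 + 56.25 = 156.25
|pV5|² = (6.5−6)² + (-0.5−(-5.5))² = 0.25 + 25 = 25.25
|pV6|² = (6.5−(-1.5))² + (-0.5−5)² = 64 + 30.25 = 94.25
Sorted ascending: V5, V6, V3, … — the second-nearest is V6.

V6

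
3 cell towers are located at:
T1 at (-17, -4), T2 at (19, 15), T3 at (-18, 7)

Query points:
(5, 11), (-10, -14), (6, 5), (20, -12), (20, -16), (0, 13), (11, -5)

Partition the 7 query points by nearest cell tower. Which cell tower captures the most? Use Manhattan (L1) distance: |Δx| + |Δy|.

(5, 11) — d to each: T1:37, T2:18, T3:27 → nearest is T2
(-10, -14) — d to each: T1:17, T2:58, T3:29 → nearest is T1
(6, 5) — d to each: T1:32, T2:23, T3:26 → nearest is T2
(20, -12) — d to each: T1:45, T2:28, T3:57 → nearest is T2
(20, -16) — d to each: T1:49, T2:32, T3:61 → nearest is T2
(0, 13) — d to each: T1:34, T2:21, T3:24 → nearest is T2
(11, -5) — d to each: T1:29, T2:28, T3:41 → nearest is T2
Tally — T1:1, T2:6. T2 captures the most (6).

T2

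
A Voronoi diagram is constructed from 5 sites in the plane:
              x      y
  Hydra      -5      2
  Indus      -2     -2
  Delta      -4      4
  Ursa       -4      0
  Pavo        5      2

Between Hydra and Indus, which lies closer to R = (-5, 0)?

Hydra

Compare squared distances:
d²(R, Hydra) = (-5−(-5))² + (0−2)² = 0 + 4 = 4
d²(R, Indus) = (-5−(-2))² + (0−(-2))² = 9 + 4 = 13
4 < 13, so Hydra is closer.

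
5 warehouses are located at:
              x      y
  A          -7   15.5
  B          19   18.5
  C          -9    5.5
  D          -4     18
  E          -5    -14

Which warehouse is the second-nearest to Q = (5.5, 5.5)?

D

Since √ is increasing, it suffices to compare squared distances:
|QA|² = (5.5−(-7))² + (5.5−15.5)² = 156.25 + 100 = 256.25
|QB|² = (5.5−19)² + (5.5−18.5)² = 182.25 + 169 = 351.25
|QC|² = (5.5−(-9))² + (5.5−5.5)² = 210.25 + 0 = 210.25
|QD|² = (5.5−(-4))² + (5.5−18)² = 90.25 + 156.25 = 246.5
|QE|² = (5.5−(-5))² + (5.5−(-14))² = 110.25 + 380.25 = 490.5
Sorted ascending: C, D, A, … — the second-nearest is D.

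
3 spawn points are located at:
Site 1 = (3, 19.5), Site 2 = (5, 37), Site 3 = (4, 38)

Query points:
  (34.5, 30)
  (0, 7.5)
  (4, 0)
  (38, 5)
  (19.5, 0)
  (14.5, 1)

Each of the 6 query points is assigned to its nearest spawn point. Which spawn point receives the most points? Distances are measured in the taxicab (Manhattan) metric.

(34.5, 30) — d to each: Site 1:42, Site 2:36.5, Site 3:38.5 → nearest is Site 2
(0, 7.5) — d to each: Site 1:15, Site 2:34.5, Site 3:34.5 → nearest is Site 1
(4, 0) — d to each: Site 1:20.5, Site 2:38, Site 3:38 → nearest is Site 1
(38, 5) — d to each: Site 1:49.5, Site 2:65, Site 3:67 → nearest is Site 1
(19.5, 0) — d to each: Site 1:36, Site 2:51.5, Site 3:53.5 → nearest is Site 1
(14.5, 1) — d to each: Site 1:30, Site 2:45.5, Site 3:47.5 → nearest is Site 1
Tally — Site 1:5, Site 2:1. Site 1 captures the most (5).

Site 1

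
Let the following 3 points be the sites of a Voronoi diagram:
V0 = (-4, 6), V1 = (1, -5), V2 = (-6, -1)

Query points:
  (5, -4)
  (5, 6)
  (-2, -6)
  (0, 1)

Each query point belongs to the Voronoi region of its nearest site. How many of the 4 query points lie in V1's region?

3

(5, -4) — d² to each: V0:181, V1:17, V2:130 → nearest is V1
(5, 6) — d² to each: V0:81, V1:137, V2:170 → nearest is V0
(-2, -6) — d² to each: V0:148, V1:10, V2:41 → nearest is V1
(0, 1) — d² to each: V0:41, V1:37, V2:40 → nearest is V1
3 of the 4 points have V1 as nearest.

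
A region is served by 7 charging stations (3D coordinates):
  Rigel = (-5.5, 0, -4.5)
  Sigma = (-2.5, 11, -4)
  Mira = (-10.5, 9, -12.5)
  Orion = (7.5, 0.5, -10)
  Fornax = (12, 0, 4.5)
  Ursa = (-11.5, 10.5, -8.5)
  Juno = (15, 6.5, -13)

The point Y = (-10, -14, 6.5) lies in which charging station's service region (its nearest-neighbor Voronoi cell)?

Squared Euclidean distances:
d²(Y, Rigel) = (-10−(-5.5))² + (-14−0)² + (6.5−(-4.5))² = 20.25 + 196 + 121 = 337.25
d²(Y, Sigma) = (-10−(-2.5))² + (-14−11)² + (6.5−(-4))² = 56.25 + 625 + 110.25 = 791.5
d²(Y, Mira) = (-10−(-10.5))² + (-14−9)² + (6.5−(-12.5))² = 0.25 + 529 + 361 = 890.25
d²(Y, Orion) = (-10−7.5)² + (-14−0.5)² + (6.5−(-10))² = 306.25 + 210.25 + 272.25 = 788.75
d²(Y, Fornax) = (-10−12)² + (-14−0)² + (6.5−4.5)² = 484 + 196 + 4 = 684
d²(Y, Ursa) = (-10−(-11.5))² + (-14−10.5)² + (6.5−(-8.5))² = 2.25 + 600.25 + 225 = 827.5
d²(Y, Juno) = (-10−15)² + (-14−6.5)² + (6.5−(-13))² = 625 + 420.25 + 380.25 = 1425.5
The smallest is to Rigel, so Y lies in the Voronoi region of Rigel.

Rigel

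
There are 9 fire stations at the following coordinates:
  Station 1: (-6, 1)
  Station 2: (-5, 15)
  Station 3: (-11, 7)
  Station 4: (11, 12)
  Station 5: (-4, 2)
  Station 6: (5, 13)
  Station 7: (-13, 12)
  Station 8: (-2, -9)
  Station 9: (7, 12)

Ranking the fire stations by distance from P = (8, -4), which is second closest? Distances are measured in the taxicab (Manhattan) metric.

d(P, Station 1) = |8−(-6)| + |-4−1| = 14 + 5 = 19
d(P, Station 2) = |8−(-5)| + |-4−15| = 13 + 19 = 32
d(P, Station 3) = |8−(-11)| + |-4−7| = 19 + 11 = 30
d(P, Station 4) = |8−11| + |-4−12| = 3 + 16 = 19
d(P, Station 5) = |8−(-4)| + |-4−2| = 12 + 6 = 18
d(P, Station 6) = |8−5| + |-4−13| = 3 + 17 = 20
d(P, Station 7) = |8−(-13)| + |-4−12| = 21 + 16 = 37
d(P, Station 8) = |8−(-2)| + |-4−(-9)| = 10 + 5 = 15
d(P, Station 9) = |8−7| + |-4−12| = 1 + 16 = 17
Sorted ascending: Station 8, Station 9, Station 5, … — the second-nearest is Station 9.

Station 9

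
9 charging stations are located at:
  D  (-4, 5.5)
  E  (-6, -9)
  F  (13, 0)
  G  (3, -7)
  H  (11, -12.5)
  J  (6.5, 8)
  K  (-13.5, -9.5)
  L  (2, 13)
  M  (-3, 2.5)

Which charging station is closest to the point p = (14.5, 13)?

Since √ is increasing, it suffices to compare squared distances:
|pD|² = 342.25 + 56.25 = 398.5
|pE|² = 420.25 + 484 = 904.25
|pF|² = 2.25 + 169 = 171.25
|pG|² = 132.25 + 400 = 532.25
|pH|² = 12.25 + 650.25 = 662.5
|pJ|² = 64 + 25 = 89
|pK|² = 784 + 506.25 = 1290.25
|pL|² = 156.25 + 0 = 156.25
|pM|² = 306.25 + 110.25 = 416.5
The smallest is to J, so p lies in the Voronoi region of J.

J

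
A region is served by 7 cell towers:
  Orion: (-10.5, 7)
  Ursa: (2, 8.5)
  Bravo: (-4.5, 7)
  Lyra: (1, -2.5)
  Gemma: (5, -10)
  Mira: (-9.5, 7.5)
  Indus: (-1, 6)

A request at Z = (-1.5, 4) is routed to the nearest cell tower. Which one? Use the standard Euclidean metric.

Since √ is increasing, it suffices to compare squared distances:
d²(Z, Orion) = (-1.5−(-10.5))² + (4−7)² = 81 + 9 = 90
d²(Z, Ursa) = (-1.5−2)² + (4−8.5)² = 12.25 + 20.25 = 32.5
d²(Z, Bravo) = (-1.5−(-4.5))² + (4−7)² = 9 + 9 = 18
d²(Z, Lyra) = (-1.5−1)² + (4−(-2.5))² = 6.25 + 42.25 = 48.5
d²(Z, Gemma) = (-1.5−5)² + (4−(-10))² = 42.25 + 196 = 238.25
d²(Z, Mira) = (-1.5−(-9.5))² + (4−7.5)² = 64 + 12.25 = 76.25
d²(Z, Indus) = (-1.5−(-1))² + (4−6)² = 0.25 + 4 = 4.25
Minimum is at Indus.

Indus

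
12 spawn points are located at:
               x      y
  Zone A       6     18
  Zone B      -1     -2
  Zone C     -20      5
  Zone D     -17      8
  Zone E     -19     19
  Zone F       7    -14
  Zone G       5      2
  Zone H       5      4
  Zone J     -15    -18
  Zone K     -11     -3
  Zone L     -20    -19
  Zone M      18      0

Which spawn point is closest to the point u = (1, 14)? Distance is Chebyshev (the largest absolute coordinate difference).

Zone A

d(u, Zone A) = max(5, 4) = 5
d(u, Zone B) = max(2, 16) = 16
d(u, Zone C) = max(21, 9) = 21
d(u, Zone D) = max(18, 6) = 18
d(u, Zone E) = max(20, 5) = 20
d(u, Zone F) = max(6, 28) = 28
d(u, Zone G) = max(4, 12) = 12
d(u, Zone H) = max(4, 10) = 10
d(u, Zone J) = max(16, 32) = 32
d(u, Zone K) = max(12, 17) = 17
d(u, Zone L) = max(21, 33) = 33
d(u, Zone M) = max(17, 14) = 17
The smallest is to Zone A, so u lies in the Voronoi region of Zone A.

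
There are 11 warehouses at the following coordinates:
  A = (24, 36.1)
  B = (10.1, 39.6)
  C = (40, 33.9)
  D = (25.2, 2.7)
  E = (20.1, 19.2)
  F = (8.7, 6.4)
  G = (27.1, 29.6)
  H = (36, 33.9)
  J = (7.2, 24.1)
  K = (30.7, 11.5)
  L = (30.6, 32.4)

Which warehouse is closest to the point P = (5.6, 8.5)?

F

Compare squared distances (the ordering matches that of the actual distances):
|PA|² = 338.56 + 761.76 = 1100.32
|PB|² = 20.25 + 967.21 = 987.46
|PC|² = 1183.36 + 645.16 = 1828.52
|PD|² = 384.16 + 33.64 = 417.8
|PE|² = 210.25 + 114.49 = 324.74
|PF|² = 9.61 + 4.41 = 14.02
|PG|² = 462.25 + 445.21 = 907.46
|PH|² = 924.16 + 645.16 = 1569.32
|PJ|² = 2.56 + 243.36 = 245.92
|PK|² = 630.01 + 9 = 639.01
|PL|² = 625 + 571.21 = 1196.21
Minimum is at F.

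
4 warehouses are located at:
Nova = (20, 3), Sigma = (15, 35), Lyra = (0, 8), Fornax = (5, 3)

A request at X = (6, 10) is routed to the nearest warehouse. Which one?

Lyra

Compare squared distances (the ordering matches that of the actual distances):
d²(X, Nova) = (6−20)² + (10−3)² = 196 + 49 = 245
d²(X, Sigma) = (6−15)² + (10−35)² = 81 + 625 = 706
d²(X, Lyra) = (6−0)² + (10−8)² = 36 + 4 = 40
d²(X, Fornax) = (6−5)² + (10−3)² = 1 + 49 = 50
The smallest is to Lyra, so X lies in the Voronoi region of Lyra.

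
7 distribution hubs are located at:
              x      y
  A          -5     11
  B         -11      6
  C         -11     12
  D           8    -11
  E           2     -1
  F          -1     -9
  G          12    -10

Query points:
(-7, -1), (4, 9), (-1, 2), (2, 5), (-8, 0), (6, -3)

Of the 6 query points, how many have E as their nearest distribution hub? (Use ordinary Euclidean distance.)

3

(-7, -1) — d² to each: A:148, B:65, C:185, D:325, E:81, F:100, G:442 → nearest is B
(4, 9) — d² to each: A:85, B:234, C:234, D:416, E:104, F:349, G:425 → nearest is A
(-1, 2) — d² to each: A:97, B:116, C:200, D:250, E:18, F:121, G:313 → nearest is E
(2, 5) — d² to each: A:85, B:170, C:218, D:292, E:36, F:205, G:325 → nearest is E
(-8, 0) — d² to each: A:130, B:45, C:153, D:377, E:101, F:130, G:500 → nearest is B
(6, -3) — d² to each: A:317, B:370, C:514, D:68, E:20, F:85, G:85 → nearest is E
3 of the 6 points have E as nearest.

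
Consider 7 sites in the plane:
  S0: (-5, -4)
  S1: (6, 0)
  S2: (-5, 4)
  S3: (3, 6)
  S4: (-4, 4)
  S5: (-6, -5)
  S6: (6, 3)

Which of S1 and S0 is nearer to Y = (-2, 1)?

S0

Compare squared distances:
|YS1|² = (-2−6)² + (1−0)² = 64 + 1 = 65
|YS0|² = (-2−(-5))² + (1−(-4))² = 9 + 25 = 34
65 > 34, so S0 is closer.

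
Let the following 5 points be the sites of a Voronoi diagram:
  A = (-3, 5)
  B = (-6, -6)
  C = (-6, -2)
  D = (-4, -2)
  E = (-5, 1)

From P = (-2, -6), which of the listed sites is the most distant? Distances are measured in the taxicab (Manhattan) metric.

A

d(P,A) = |-2−(-3)| + |-6−5| = 1 + 11 = 12
d(P,B) = |-2−(-6)| + |-6−(-6)| = 4 + 0 = 4
d(P,C) = |-2−(-6)| + |-6−(-2)| = 4 + 4 = 8
d(P,D) = |-2−(-4)| + |-6−(-2)| = 2 + 4 = 6
d(P,E) = |-2−(-5)| + |-6−1| = 3 + 7 = 10
The largest is to A.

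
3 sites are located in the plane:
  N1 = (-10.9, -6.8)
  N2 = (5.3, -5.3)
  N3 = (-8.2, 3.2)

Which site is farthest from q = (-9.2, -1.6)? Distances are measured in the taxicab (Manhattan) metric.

N2

d(q,N1) = |-9.2−(-10.9)| + |-1.6−(-6.8)| = 1.7 + 5.2 = 6.9
d(q,N2) = |-9.2−5.3| + |-1.6−(-5.3)| = 14.5 + 3.7 = 18.2
d(q,N3) = |-9.2−(-8.2)| + |-1.6−3.2| = 1 + 4.8 = 5.8
The largest is to N2.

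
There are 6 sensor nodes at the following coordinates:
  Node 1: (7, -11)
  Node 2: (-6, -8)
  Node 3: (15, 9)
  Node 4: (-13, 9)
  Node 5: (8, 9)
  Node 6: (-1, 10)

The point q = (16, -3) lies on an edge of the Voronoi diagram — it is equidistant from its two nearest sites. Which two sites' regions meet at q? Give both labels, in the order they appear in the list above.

Squared distances from q to each site:
d²(q, Node 1) = (16−7)² + (-3−(-11))² = 81 + 64 = 145
d²(q, Node 2) = (16−(-6))² + (-3−(-8))² = 484 + 25 = 509
d²(q, Node 3) = (16−15)² + (-3−9)² = 1 + 144 = 145
d²(q, Node 4) = (16−(-13))² + (-3−9)² = 841 + 144 = 985
d²(q, Node 5) = (16−8)² + (-3−9)² = 64 + 144 = 208
d²(q, Node 6) = (16−(-1))² + (-3−10)² = 289 + 169 = 458
q is equidistant from Node 1 and Node 3 (both at squared distance 145), and every other site is strictly farther — so q lies on the Node 1–Node 3 Voronoi edge.

Node 1 and Node 3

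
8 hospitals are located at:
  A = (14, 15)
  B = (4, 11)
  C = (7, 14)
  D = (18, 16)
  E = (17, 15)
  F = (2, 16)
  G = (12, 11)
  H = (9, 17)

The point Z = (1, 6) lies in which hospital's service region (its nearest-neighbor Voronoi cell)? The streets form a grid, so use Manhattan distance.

B

d(Z,A) = |1−14| + |6−15| = 13 + 9 = 22
d(Z,B) = |1−4| + |6−11| = 3 + 5 = 8
d(Z,C) = |1−7| + |6−14| = 6 + 8 = 14
d(Z,D) = |1−18| + |6−16| = 17 + 10 = 27
d(Z,E) = |1−17| + |6−15| = 16 + 9 = 25
d(Z,F) = |1−2| + |6−16| = 1 + 10 = 11
d(Z,G) = |1−12| + |6−11| = 11 + 5 = 16
d(Z,H) = |1−9| + |6−17| = 8 + 11 = 19
B is nearest.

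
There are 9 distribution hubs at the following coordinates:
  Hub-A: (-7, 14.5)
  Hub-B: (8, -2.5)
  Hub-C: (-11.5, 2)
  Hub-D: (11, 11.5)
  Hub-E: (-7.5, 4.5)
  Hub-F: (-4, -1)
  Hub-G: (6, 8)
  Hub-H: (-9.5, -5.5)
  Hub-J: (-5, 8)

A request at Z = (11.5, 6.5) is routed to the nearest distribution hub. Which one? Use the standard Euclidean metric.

Since √ is increasing, it suffices to compare squared distances:
d²(Z, Hub-A) = (11.5−(-7))² + (6.5−14.5)² = 342.25 + 64 = 406.25
d²(Z, Hub-B) = (11.5−8)² + (6.5−(-2.5))² = 12.25 + 81 = 93.25
d²(Z, Hub-C) = (11.5−(-11.5))² + (6.5−2)² = 529 + 20.25 = 549.25
d²(Z, Hub-D) = (11.5−11)² + (6.5−11.5)² = 0.25 + 25 = 25.25
d²(Z, Hub-E) = (11.5−(-7.5))² + (6.5−4.5)² = 361 + 4 = 365
d²(Z, Hub-F) = (11.5−(-4))² + (6.5−(-1))² = 240.25 + 56.25 = 296.5
d²(Z, Hub-G) = (11.5−6)² + (6.5−8)² = 30.25 + 2.25 = 32.5
d²(Z, Hub-H) = (11.5−(-9.5))² + (6.5−(-5.5))² = 441 + 144 = 585
d²(Z, Hub-J) = (11.5−(-5))² + (6.5−8)² = 272.25 + 2.25 = 274.5
Minimum is at Hub-D.

Hub-D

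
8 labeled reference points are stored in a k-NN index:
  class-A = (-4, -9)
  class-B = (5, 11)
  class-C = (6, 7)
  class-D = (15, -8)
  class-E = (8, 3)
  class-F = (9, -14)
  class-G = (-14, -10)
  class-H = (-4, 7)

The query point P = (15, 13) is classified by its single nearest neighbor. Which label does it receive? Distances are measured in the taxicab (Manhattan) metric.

class-B

d(P, class-A) = |15−(-4)| + |13−(-9)| = 19 + 22 = 41
d(P, class-B) = |15−5| + |13−11| = 10 + 2 = 12
d(P, class-C) = |15−6| + |13−7| = 9 + 6 = 15
d(P, class-D) = |15−15| + |13−(-8)| = 0 + 21 = 21
d(P, class-E) = |15−8| + |13−3| = 7 + 10 = 17
d(P, class-F) = |15−9| + |13−(-14)| = 6 + 27 = 33
d(P, class-G) = |15−(-14)| + |13−(-10)| = 29 + 23 = 52
d(P, class-H) = |15−(-4)| + |13−7| = 19 + 6 = 25
The smallest is to class-B, so P lies in the Voronoi region of class-B.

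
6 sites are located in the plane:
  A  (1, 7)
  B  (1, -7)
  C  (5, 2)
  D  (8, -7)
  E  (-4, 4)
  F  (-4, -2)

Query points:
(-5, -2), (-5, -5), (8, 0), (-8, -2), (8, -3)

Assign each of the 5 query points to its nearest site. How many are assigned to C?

1

(-5, -2) — d² to each: A:117, B:61, C:116, D:194, E:37, F:1 → nearest is F
(-5, -5) — d² to each: A:180, B:40, C:149, D:173, E:82, F:10 → nearest is F
(8, 0) — d² to each: A:98, B:98, C:13, D:49, E:160, F:148 → nearest is C
(-8, -2) — d² to each: A:162, B:106, C:185, D:281, E:52, F:16 → nearest is F
(8, -3) — d² to each: A:149, B:65, C:34, D:16, E:193, F:145 → nearest is D
1 of the 5 points has C as nearest.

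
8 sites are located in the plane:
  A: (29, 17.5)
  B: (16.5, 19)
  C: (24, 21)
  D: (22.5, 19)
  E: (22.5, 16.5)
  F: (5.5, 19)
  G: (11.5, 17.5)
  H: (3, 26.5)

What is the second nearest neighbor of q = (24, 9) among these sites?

Squared Euclidean distances:
|qA|² = 25 + 72.25 = 97.25
|qB|² = 56.25 + 100 = 156.25
|qC|² = 0 + 144 = 144
|qD|² = 2.25 + 100 = 102.25
|qE|² = 2.25 + 56.25 = 58.5
|qF|² = 342.25 + 100 = 442.25
|qG|² = 156.25 + 72.25 = 228.5
|qH|² = 441 + 306.25 = 747.25
Sorted ascending: E, A, D, … — the second-nearest is A.

A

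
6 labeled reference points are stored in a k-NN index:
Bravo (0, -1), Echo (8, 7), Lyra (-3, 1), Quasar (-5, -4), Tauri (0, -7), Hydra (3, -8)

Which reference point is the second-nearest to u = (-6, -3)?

Compare squared distances (the ordering matches that of the actual distances):
d²(u, Bravo) = 36 + 4 = 40
d²(u, Echo) = 196 + 100 = 296
d²(u, Lyra) = 9 + 16 = 25
d²(u, Quasar) = 1 + 1 = 2
d²(u, Tauri) = 36 + 16 = 52
d²(u, Hydra) = 81 + 25 = 106
Sorted ascending: Quasar, Lyra, Bravo, … — the second-nearest is Lyra.

Lyra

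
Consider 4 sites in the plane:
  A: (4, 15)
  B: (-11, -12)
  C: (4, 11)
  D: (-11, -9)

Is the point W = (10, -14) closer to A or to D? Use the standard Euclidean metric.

Compare squared distances:
|WA|² = (10−4)² + (-14−15)² = 36 + 841 = 877
|WD|² = (10−(-11))² + (-14−(-9))² = 441 + 25 = 466
877 > 466, so D is closer.

D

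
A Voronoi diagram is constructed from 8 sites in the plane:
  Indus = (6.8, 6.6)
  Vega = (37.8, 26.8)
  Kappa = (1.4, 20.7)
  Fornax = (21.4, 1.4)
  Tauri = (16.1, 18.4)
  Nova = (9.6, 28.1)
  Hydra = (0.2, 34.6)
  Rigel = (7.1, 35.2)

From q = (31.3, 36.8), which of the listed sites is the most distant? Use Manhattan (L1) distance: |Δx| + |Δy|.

Indus

d(q, Indus) = |31.3−6.8| + |36.8−6.6| = 24.5 + 30.2 = 54.7
d(q, Vega) = |31.3−37.8| + |36.8−26.8| = 6.5 + 10 = 16.5
d(q, Kappa) = |31.3−1.4| + |36.8−20.7| = 29.9 + 16.1 = 46
d(q, Fornax) = |31.3−21.4| + |36.8−1.4| = 9.9 + 35.4 = 45.3
d(q, Tauri) = |31.3−16.1| + |36.8−18.4| = 15.2 + 18.4 = 33.6
d(q, Nova) = |31.3−9.6| + |36.8−28.1| = 21.7 + 8.7 = 30.4
d(q, Hydra) = |31.3−0.2| + |36.8−34.6| = 31.1 + 2.2 = 33.3
d(q, Rigel) = |31.3−7.1| + |36.8−35.2| = 24.2 + 1.6 = 25.8
The largest is to Indus.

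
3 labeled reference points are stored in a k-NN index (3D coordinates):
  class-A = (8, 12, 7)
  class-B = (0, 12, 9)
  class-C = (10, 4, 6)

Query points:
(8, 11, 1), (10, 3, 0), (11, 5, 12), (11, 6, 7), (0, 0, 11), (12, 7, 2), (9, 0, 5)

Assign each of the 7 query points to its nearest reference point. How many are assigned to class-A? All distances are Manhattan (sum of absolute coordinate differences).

1

(8, 11, 1) — d to each: class-A:7, class-B:17, class-C:14 → nearest is class-A
(10, 3, 0) — d to each: class-A:18, class-B:28, class-C:7 → nearest is class-C
(11, 5, 12) — d to each: class-A:15, class-B:21, class-C:8 → nearest is class-C
(11, 6, 7) — d to each: class-A:9, class-B:19, class-C:4 → nearest is class-C
(0, 0, 11) — d to each: class-A:24, class-B:14, class-C:19 → nearest is class-B
(12, 7, 2) — d to each: class-A:14, class-B:24, class-C:9 → nearest is class-C
(9, 0, 5) — d to each: class-A:15, class-B:25, class-C:6 → nearest is class-C
1 of the 7 points has class-A as nearest.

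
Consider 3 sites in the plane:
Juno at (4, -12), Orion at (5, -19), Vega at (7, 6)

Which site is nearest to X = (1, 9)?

Squared Euclidean distances:
d²(X, Juno) = (1−4)² + (9−(-12))² = 9 + 441 = 450
d²(X, Orion) = (1−5)² + (9−(-19))² = 16 + 784 = 800
d²(X, Vega) = (1−7)² + (9−6)² = 36 + 9 = 45
The smallest is to Vega, so X lies in the Voronoi region of Vega.

Vega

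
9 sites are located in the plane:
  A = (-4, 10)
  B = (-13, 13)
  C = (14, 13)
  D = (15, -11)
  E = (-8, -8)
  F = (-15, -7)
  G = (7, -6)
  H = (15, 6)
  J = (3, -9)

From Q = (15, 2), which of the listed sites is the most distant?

Squared Euclidean distances:
|QA|² = 361 + 64 = 425
|QB|² = 784 + 121 = 905
|QC|² = 1 + 121 = 122
|QD|² = 0 + 169 = 169
|QE|² = 529 + 100 = 629
|QF|² = 900 + 81 = 981
|QG|² = 64 + 64 = 128
|QH|² = 0 + 16 = 16
|QJ|² = 144 + 121 = 265
The largest is to F.

F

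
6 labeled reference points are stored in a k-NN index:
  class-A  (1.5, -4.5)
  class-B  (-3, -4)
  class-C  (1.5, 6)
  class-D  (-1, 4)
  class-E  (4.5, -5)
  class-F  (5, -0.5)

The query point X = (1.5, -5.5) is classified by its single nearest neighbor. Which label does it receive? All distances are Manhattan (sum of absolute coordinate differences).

class-A

d(X, class-A) = |1.5−1.5| + |-5.5−(-4.5)| = 0 + 1 = 1
d(X, class-B) = |1.5−(-3)| + |-5.5−(-4)| = 4.5 + 1.5 = 6
d(X, class-C) = |1.5−1.5| + |-5.5−6| = 0 + 11.5 = 11.5
d(X, class-D) = |1.5−(-1)| + |-5.5−4| = 2.5 + 9.5 = 12
d(X, class-E) = |1.5−4.5| + |-5.5−(-5)| = 3 + 0.5 = 3.5
d(X, class-F) = |1.5−5| + |-5.5−(-0.5)| = 3.5 + 5 = 8.5
Minimum is at class-A.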